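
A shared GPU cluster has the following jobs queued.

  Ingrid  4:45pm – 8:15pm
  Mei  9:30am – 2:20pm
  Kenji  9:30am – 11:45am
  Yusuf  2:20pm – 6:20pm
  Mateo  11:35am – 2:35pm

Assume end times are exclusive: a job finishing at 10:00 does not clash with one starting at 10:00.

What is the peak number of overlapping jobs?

3

Sweep the timeline, counting +1 at each start and −1 at each end (ends before starts at a tie):
9:30am start Kenji → 1
9:30am start Mei → 2
11:35am start Mateo → 3
11:45am end Kenji → 2
2:20pm end Mei → 1
2:20pm start Yusuf → 2
2:35pm end Mateo → 1
4:45pm start Ingrid → 2
6:20pm end Yusuf → 1
8:15pm end Ingrid → 0
Peak is 3, at 11:35am (Kenji, Mateo, Mei).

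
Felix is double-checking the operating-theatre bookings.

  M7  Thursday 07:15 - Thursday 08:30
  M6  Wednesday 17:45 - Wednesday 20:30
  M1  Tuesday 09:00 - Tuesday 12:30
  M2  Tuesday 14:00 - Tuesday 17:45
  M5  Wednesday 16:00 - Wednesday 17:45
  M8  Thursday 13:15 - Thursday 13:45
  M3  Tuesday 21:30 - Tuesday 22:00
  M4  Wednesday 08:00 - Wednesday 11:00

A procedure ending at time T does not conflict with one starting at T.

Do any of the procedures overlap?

Check each pair: they overlap iff neither finishes before the other starts.
Sorted by start: M1, M2, M3, M4, M5, M6, M7, M8.
M2 starts after M1 ends, so M1 has no further overlaps.
M3 starts after M2 ends, so M2 has no further overlaps.
M4 starts after M3 ends, so M3 has no further overlaps.
M5 starts after M4 ends, so M4 has no further overlaps.
M6 starts exactly when M5 ends (back-to-back, no overlap), so M5 has no further overlaps.
M7 starts after M6 ends, so M6 has no further overlaps.
M8 starts after M7 ends.
Every pair is clear; the schedule has no overlaps.

No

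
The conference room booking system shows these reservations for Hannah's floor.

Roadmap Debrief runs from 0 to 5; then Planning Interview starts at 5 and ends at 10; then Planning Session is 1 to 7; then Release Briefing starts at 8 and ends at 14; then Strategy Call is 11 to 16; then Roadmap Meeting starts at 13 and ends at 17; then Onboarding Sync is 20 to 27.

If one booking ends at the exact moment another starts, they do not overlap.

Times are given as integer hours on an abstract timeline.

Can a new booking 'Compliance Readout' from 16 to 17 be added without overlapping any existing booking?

No — it overlaps Roadmap Meeting

Roadmap Debrief: ends 5 at or before Compliance Readout starts 16 → clear.
Planning Session: ends 7 at or before Compliance Readout starts 16 → clear.
Planning Interview: ends 10 at or before Compliance Readout starts 16 → clear.
Release Briefing: ends 14 at or before Compliance Readout starts 16 → clear.
Strategy Call: ends 16 at or before Compliance Readout starts 16 → clear.
Roadmap Meeting: starts 13 before Compliance Readout ends 17, and ends 17 after Compliance Readout starts 16 → overlap.
Onboarding Sync: starts 20 at or after Compliance Readout ends 17 → clear.
Compliance Readout overlaps Roadmap Meeting.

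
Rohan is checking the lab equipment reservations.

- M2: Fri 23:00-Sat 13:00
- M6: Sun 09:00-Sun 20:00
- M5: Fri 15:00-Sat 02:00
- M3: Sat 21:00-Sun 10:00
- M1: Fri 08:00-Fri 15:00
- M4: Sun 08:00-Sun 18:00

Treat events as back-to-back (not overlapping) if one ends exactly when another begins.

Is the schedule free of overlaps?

No

Two intervals overlap when each starts before the other ends.
Sorted by start: M1, M5, M2, M3, M4, M6.
M5 starts exactly when M1 ends (back-to-back, no overlap) — done with M1.
M2 starts before M5 ends → M5 and M2 overlap.
That's a conflict, so the schedule is not conflict-free.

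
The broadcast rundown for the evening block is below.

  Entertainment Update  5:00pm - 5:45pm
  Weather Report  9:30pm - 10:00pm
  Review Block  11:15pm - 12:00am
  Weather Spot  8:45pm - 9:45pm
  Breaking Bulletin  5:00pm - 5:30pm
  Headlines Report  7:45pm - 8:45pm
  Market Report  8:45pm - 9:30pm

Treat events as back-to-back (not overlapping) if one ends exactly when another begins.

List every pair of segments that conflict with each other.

Check each pair: they overlap iff neither finishes before the other starts.
Sorted by start: Breaking Bulletin, Entertainment Update, Headlines Report, Weather Spot, Market Report, Weather Report, Review Block.
Entertainment Update starts before Breaking Bulletin ends → Breaking Bulletin and Entertainment Update overlap.
Headlines Report starts after Breaking Bulletin ends; Breaking Bulletin is clear from here.
Headlines Report starts after Entertainment Update ends; Entertainment Update is clear from here.
Weather Spot starts exactly when Headlines Report ends (back-to-back, no overlap); Headlines Report is clear from here.
Market Report starts before Weather Spot ends → Weather Spot and Market Report overlap.
Weather Report starts before Weather Spot ends → Weather Spot and Weather Report overlap.
Review Block starts after Weather Spot ends.
Weather Report starts exactly when Market Report ends (back-to-back, no overlap); Market Report is clear from here.
Review Block starts after Weather Report ends.

Breaking Bulletin & Entertainment Update, Market Report & Weather Spot, Weather Report & Weather Spot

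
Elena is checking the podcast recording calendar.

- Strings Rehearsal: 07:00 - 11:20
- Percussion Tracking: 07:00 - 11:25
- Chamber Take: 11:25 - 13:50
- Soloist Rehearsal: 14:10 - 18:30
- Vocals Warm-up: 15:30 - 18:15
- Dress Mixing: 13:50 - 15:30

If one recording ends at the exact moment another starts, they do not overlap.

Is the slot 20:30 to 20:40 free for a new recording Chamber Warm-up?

Strings Rehearsal: ends 11:20 at or before Chamber Warm-up starts 20:30 → clear.
Percussion Tracking: ends 11:25 at or before Chamber Warm-up starts 20:30 → clear.
Chamber Take: ends 13:50 at or before Chamber Warm-up starts 20:30 → clear.
Dress Mixing: ends 15:30 at or before Chamber Warm-up starts 20:30 → clear.
Soloist Rehearsal: ends 18:30 at or before Chamber Warm-up starts 20:30 → clear.
Vocals Warm-up: ends 18:15 at or before Chamber Warm-up starts 20:30 → clear.

Yes — the slot is free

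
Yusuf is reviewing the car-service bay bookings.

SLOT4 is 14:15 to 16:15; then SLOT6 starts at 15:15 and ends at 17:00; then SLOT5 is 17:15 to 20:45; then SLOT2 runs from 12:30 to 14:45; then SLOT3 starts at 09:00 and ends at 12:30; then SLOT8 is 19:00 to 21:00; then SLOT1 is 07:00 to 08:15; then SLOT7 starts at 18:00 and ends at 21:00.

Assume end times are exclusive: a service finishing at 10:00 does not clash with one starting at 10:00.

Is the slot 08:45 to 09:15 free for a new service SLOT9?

SLOT1: ends 08:15 at or before SLOT9 starts 08:45 → clear.
SLOT3: starts 09:00 before SLOT9 ends 09:15, and ends 12:30 after SLOT9 starts 08:45 → overlap.
SLOT2: starts 12:30 at or after SLOT9 ends 09:15 → clear.
SLOT4: starts 14:15 at or after SLOT9 ends 09:15 → clear.
SLOT6: starts 15:15 at or after SLOT9 ends 09:15 → clear.
SLOT5: starts 17:15 at or after SLOT9 ends 09:15 → clear.
SLOT7: starts 18:00 at or after SLOT9 ends 09:15 → clear.
SLOT8: starts 19:00 at or after SLOT9 ends 09:15 → clear.
SLOT9 overlaps SLOT3.

No — it overlaps SLOT3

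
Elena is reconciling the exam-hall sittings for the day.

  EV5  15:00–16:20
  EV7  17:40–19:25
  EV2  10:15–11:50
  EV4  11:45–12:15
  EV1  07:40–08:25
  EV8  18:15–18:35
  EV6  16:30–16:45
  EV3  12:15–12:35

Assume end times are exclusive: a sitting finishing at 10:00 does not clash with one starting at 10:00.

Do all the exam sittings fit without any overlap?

Check each pair: they overlap iff neither finishes before the other starts.
Sorted by start: EV1, EV2, EV4, EV3, EV5, EV6, EV7, EV8.
EV2 starts after EV1 ends, so nothing later overlaps EV1 either.
EV4 starts before EV2 ends → EV2 and EV4 overlap.
That's a conflict, so the schedule is not conflict-free.

No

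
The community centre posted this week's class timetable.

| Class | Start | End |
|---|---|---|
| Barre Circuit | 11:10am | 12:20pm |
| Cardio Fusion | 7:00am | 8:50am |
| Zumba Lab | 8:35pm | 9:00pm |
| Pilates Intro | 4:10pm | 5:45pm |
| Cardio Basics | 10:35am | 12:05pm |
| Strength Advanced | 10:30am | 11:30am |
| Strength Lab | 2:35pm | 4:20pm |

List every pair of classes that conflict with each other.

Sorted by start: Cardio Fusion, Strength Advanced, Cardio Basics, Barre Circuit, Strength Lab, Pilates Intro, Zumba Lab.
Strength Advanced starts after Cardio Fusion ends — done with Cardio Fusion.
Cardio Basics starts before Strength Advanced ends → Strength Advanced and Cardio Basics overlap.
Barre Circuit starts before Strength Advanced ends → Strength Advanced and Barre Circuit overlap.
Strength Lab starts after Strength Advanced ends — done with Strength Advanced.
Barre Circuit starts before Cardio Basics ends → Cardio Basics and Barre Circuit overlap.
Strength Lab starts after Cardio Basics ends — done with Cardio Basics.
Strength Lab starts after Barre Circuit ends — done with Barre Circuit.
Pilates Intro starts before Strength Lab ends → Strength Lab and Pilates Intro overlap.
Zumba Lab starts after Strength Lab ends.
Zumba Lab starts after Pilates Intro ends.

Barre Circuit & Cardio Basics, Barre Circuit & Strength Advanced, Cardio Basics & Strength Advanced, Pilates Intro & Strength Lab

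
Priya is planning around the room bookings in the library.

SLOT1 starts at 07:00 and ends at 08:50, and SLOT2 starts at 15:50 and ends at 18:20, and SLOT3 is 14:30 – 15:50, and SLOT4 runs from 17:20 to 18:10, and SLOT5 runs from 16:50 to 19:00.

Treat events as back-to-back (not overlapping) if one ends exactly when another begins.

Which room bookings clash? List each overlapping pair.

SLOT2 & SLOT4, SLOT2 & SLOT5, SLOT4 & SLOT5

Two intervals overlap when each starts before the other ends.
Sorted by start: SLOT1, SLOT3, SLOT2, SLOT5, SLOT4.
SLOT3 starts after SLOT1 ends, so SLOT1 has no further overlaps.
SLOT2 starts exactly when SLOT3 ends (back-to-back, no overlap), so SLOT3 has no further overlaps.
SLOT5 starts before SLOT2 ends → SLOT2 and SLOT5 overlap.
SLOT4 starts before SLOT2 ends → SLOT2 and SLOT4 overlap.
SLOT4 starts before SLOT5 ends → SLOT5 and SLOT4 overlap.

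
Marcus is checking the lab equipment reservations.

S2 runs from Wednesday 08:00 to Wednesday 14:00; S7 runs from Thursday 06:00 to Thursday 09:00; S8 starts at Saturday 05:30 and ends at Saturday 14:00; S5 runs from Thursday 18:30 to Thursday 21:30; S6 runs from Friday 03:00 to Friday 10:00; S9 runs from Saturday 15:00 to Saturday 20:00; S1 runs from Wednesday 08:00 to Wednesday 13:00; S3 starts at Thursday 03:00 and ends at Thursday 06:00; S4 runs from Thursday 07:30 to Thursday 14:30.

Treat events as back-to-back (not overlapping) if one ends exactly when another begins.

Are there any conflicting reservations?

Yes

Two intervals overlap when each starts before the other ends.
Sorted by start: S1, S2, S3, S7, S4, S5, S6, S8, S9.
S2 starts before S1 ends → S1 and S2 overlap.
That's a conflict, so the schedule is not conflict-free.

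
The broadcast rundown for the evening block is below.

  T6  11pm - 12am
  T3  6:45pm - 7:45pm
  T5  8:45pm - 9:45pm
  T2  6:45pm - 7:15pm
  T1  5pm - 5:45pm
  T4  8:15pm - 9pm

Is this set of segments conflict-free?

No

Sorted by start: T1, T2, T3, T4, T5, T6.
T2 starts after T1 ends — done with T1.
T3 starts before T2 ends → T2 and T3 overlap.
That's a conflict, so the schedule is not conflict-free.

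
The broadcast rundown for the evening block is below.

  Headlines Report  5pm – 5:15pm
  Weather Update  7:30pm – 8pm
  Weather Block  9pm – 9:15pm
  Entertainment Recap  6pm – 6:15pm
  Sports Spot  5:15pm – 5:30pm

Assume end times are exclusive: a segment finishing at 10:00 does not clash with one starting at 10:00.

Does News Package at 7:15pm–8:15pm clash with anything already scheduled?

Headlines Report: ends 5:15pm at or before News Package starts 7:15pm → clear.
Sports Spot: ends 5:30pm at or before News Package starts 7:15pm → clear.
Entertainment Recap: ends 6:15pm at or before News Package starts 7:15pm → clear.
Weather Update: starts 7:30pm before News Package ends 8:15pm, and ends 8pm after News Package starts 7:15pm → overlap.
Weather Block: starts 9pm at or after News Package ends 8:15pm → clear.
News Package overlaps Weather Update.

Yes — it overlaps Weather Update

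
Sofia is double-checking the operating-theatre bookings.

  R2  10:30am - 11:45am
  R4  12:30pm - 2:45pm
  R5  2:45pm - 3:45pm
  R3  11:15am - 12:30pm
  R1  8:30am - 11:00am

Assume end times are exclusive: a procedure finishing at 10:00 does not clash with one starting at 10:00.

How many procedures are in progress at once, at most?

Sweep the timeline, counting +1 at each start and −1 at each end (ends before starts at a tie):
8:30am start R1 → 1
10:30am start R2 → 2
11:00am end R1 → 1
11:15am start R3 → 2
11:45am end R2 → 1
12:30pm end R3 → 0
12:30pm start R4 → 1
2:45pm end R4 → 0
2:45pm start R5 → 1
3:45pm end R5 → 0
Peak is 2, at 10:30am (R1, R2).

2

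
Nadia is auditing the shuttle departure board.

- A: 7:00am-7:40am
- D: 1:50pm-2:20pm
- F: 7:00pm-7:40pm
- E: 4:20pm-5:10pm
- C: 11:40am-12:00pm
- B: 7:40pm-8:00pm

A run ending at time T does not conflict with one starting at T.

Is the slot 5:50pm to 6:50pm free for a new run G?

A: ends 7:40am at or before G starts 5:50pm → clear.
C: ends 12:00pm at or before G starts 5:50pm → clear.
D: ends 2:20pm at or before G starts 5:50pm → clear.
E: ends 5:10pm at or before G starts 5:50pm → clear.
F: starts 7:00pm at or after G ends 6:50pm → clear.
B: starts 7:40pm at or after G ends 6:50pm → clear.

Yes — the slot is free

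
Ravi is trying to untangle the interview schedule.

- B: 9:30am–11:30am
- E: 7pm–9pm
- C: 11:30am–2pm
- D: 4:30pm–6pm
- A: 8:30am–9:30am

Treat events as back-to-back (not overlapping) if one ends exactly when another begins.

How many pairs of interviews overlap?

Sorted by start: A, B, C, D, E.
B starts exactly when A ends (back-to-back, no overlap); A is clear from here.
C starts exactly when B ends (back-to-back, no overlap); B is clear from here.
D starts after C ends; C is clear from here.
E starts after D ends.
No pair overlaps.

0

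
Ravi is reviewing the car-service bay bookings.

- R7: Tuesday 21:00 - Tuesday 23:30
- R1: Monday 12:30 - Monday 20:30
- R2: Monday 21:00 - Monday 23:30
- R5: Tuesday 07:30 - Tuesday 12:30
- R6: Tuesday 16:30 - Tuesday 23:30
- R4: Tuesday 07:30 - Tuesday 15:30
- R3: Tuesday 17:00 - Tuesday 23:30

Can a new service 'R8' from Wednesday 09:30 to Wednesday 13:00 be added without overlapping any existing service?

Yes — the slot is free

R1: ends Monday 20:30 at or before R8 starts Wednesday 09:30 → clear.
R2: ends Monday 23:30 at or before R8 starts Wednesday 09:30 → clear.
R4: ends Tuesday 15:30 at or before R8 starts Wednesday 09:30 → clear.
R5: ends Tuesday 12:30 at or before R8 starts Wednesday 09:30 → clear.
R6: ends Tuesday 23:30 at or before R8 starts Wednesday 09:30 → clear.
R3: ends Tuesday 23:30 at or before R8 starts Wednesday 09:30 → clear.
R7: ends Tuesday 23:30 at or before R8 starts Wednesday 09:30 → clear.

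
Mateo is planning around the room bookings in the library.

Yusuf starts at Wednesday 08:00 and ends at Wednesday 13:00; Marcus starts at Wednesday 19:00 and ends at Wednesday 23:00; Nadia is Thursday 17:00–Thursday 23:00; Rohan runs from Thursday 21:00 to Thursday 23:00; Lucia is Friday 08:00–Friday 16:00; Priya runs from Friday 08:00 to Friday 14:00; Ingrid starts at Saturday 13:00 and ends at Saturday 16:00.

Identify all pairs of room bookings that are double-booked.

Check each pair: they overlap iff neither finishes before the other starts.
Sorted by start: Yusuf, Marcus, Nadia, Rohan, Lucia, Priya, Ingrid.
Marcus starts after Yusuf ends, so nothing later overlaps Yusuf either.
Nadia starts after Marcus ends, so nothing later overlaps Marcus either.
Rohan starts before Nadia ends → Nadia and Rohan overlap.
Lucia starts after Nadia ends, so nothing later overlaps Nadia either.
Lucia starts after Rohan ends, so nothing later overlaps Rohan either.
Priya starts before Lucia ends → Lucia and Priya overlap.
Ingrid starts after Lucia ends.
Ingrid starts after Priya ends.

Lucia & Priya, Nadia & Rohan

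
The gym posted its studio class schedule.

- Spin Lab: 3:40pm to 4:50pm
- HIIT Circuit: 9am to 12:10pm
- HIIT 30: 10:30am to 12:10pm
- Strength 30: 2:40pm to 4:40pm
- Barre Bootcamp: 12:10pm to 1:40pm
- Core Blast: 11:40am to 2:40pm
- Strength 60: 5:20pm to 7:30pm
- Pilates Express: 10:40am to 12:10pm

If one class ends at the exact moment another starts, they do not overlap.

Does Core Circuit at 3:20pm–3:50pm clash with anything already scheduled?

HIIT Circuit: ends 12:10pm at or before Core Circuit starts 3:20pm → clear.
HIIT 30: ends 12:10pm at or before Core Circuit starts 3:20pm → clear.
Pilates Express: ends 12:10pm at or before Core Circuit starts 3:20pm → clear.
Core Blast: ends 2:40pm at or before Core Circuit starts 3:20pm → clear.
Barre Bootcamp: ends 1:40pm at or before Core Circuit starts 3:20pm → clear.
Strength 30: starts 2:40pm before Core Circuit ends 3:50pm, and ends 4:40pm after Core Circuit starts 3:20pm → overlap.
Spin Lab: starts 3:40pm before Core Circuit ends 3:50pm, and ends 4:50pm after Core Circuit starts 3:20pm → overlap.
Strength 60: starts 5:20pm at or after Core Circuit ends 3:50pm → clear.
Core Circuit overlaps Strength 30, Spin Lab.

Yes — it overlaps Spin Lab, Strength 30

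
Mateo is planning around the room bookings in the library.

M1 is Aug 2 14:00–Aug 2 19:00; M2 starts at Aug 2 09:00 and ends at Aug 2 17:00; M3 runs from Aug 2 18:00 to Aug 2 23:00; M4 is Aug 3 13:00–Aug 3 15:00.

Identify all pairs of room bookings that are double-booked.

M1 & M2, M1 & M3

Two intervals overlap when each starts before the other ends.
Sorted by start: M2, M1, M3, M4.
M1 starts before M2 ends → M2 and M1 overlap.
M3 starts after M2 ends, so nothing later overlaps M2 either.
M3 starts before M1 ends → M1 and M3 overlap.
M4 starts after M1 ends.
M4 starts after M3 ends.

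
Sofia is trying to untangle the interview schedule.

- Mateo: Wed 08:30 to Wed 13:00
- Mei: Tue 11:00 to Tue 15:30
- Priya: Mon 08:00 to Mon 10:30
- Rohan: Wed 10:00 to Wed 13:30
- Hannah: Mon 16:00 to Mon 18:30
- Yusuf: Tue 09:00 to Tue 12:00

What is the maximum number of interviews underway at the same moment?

Sweep the timeline, counting +1 at each start and −1 at each end (ends before starts at a tie):
Mon 08:00 start Priya → 1
Mon 10:30 end Priya → 0
Mon 16:00 start Hannah → 1
Mon 18:30 end Hannah → 0
Tue 09:00 start Yusuf → 1
Tue 11:00 start Mei → 2
Tue 12:00 end Yusuf → 1
Tue 15:30 end Mei → 0
Wed 08:30 start Mateo → 1
Wed 10:00 start Rohan → 2
Wed 13:00 end Mateo → 1
Wed 13:30 end Rohan → 0
Peak is 2, at Tue 11:00 (Mei, Yusuf).

2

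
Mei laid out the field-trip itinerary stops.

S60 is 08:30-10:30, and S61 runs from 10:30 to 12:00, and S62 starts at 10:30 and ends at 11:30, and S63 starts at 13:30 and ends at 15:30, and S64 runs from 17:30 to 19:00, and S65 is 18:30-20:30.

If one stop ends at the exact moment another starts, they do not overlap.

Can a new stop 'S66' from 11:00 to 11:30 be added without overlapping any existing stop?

No — it overlaps S61, S62

S60: ends 10:30 at or before S66 starts 11:00 → clear.
S61: starts 10:30 before S66 ends 11:30, and ends 12:00 after S66 starts 11:00 → overlap.
S62: starts 10:30 before S66 ends 11:30, and ends 11:30 after S66 starts 11:00 → overlap.
S63: starts 13:30 at or after S66 ends 11:30 → clear.
S64: starts 17:30 at or after S66 ends 11:30 → clear.
S65: starts 18:30 at or after S66 ends 11:30 → clear.
S66 overlaps S61, S62.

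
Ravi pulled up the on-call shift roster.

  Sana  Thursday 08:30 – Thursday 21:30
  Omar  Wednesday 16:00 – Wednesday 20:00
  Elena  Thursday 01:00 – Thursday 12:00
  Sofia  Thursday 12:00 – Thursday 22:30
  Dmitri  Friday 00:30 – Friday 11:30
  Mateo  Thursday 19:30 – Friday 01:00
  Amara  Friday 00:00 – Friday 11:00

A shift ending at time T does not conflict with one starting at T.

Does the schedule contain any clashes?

Check each pair: they overlap iff neither finishes before the other starts.
Sorted by start: Omar, Elena, Sana, Sofia, Mateo, Amara, Dmitri.
Elena starts after Omar ends, so nothing later overlaps Omar either.
Sana starts before Elena ends → Elena and Sana overlap.
That's a conflict, so the schedule is not conflict-free.

Yes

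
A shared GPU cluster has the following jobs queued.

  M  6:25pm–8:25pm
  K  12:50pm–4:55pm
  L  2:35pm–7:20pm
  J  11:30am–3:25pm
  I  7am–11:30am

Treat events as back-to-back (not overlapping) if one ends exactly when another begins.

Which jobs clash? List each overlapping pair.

Two intervals overlap when each starts before the other ends.
Sorted by start: I, J, K, L, M.
J starts exactly when I ends (back-to-back, no overlap), so nothing later overlaps I either.
K starts before J ends → J and K overlap.
L starts before J ends → J and L overlap.
M starts after J ends.
L starts before K ends → K and L overlap.
M starts after K ends.
M starts before L ends → L and M overlap.

J & K, J & L, K & L, L & M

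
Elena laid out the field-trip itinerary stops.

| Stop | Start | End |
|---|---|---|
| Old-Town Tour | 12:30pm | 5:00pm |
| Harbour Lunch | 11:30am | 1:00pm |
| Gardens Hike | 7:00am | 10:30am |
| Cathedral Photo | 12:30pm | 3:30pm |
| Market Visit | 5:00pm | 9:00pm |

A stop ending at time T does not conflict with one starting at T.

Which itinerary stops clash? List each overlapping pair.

Cathedral Photo & Harbour Lunch, Cathedral Photo & Old-Town Tour, Harbour Lunch & Old-Town Tour

Sorted by start: Gardens Hike, Harbour Lunch, Old-Town Tour, Cathedral Photo, Market Visit.
Harbour Lunch starts after Gardens Hike ends, so nothing later overlaps Gardens Hike either.
Old-Town Tour starts before Harbour Lunch ends → Harbour Lunch and Old-Town Tour overlap.
Cathedral Photo starts before Harbour Lunch ends → Harbour Lunch and Cathedral Photo overlap.
Market Visit starts after Harbour Lunch ends.
Cathedral Photo starts before Old-Town Tour ends → Old-Town Tour and Cathedral Photo overlap.
Market Visit starts exactly when Old-Town Tour ends (back-to-back, no overlap).
Market Visit starts after Cathedral Photo ends.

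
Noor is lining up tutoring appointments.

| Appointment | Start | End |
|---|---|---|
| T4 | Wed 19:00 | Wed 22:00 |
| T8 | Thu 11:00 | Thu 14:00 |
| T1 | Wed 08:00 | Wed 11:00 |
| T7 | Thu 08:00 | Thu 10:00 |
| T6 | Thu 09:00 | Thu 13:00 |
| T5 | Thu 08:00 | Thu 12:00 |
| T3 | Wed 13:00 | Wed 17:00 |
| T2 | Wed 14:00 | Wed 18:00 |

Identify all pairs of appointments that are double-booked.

Sorted by start: T1, T3, T2, T4, T5, T7, T6, T8.
T3 starts after T1 ends; T1 is clear from here.
T2 starts before T3 ends → T3 and T2 overlap.
T4 starts after T3 ends; T3 is clear from here.
T4 starts after T2 ends; T2 is clear from here.
T5 starts after T4 ends; T4 is clear from here.
T7 starts before T5 ends → T5 and T7 overlap.
T6 starts before T5 ends → T5 and T6 overlap.
T8 starts before T5 ends → T5 and T8 overlap.
T6 starts before T7 ends → T7 and T6 overlap.
T8 starts after T7 ends.
T8 starts before T6 ends → T6 and T8 overlap.

T2 & T3, T5 & T6, T5 & T7, T5 & T8, T6 & T7, T6 & T8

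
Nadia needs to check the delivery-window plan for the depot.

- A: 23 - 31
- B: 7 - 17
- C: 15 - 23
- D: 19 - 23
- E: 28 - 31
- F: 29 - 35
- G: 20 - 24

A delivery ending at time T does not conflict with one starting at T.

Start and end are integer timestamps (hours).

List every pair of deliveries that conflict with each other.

A & E, A & F, A & G, B & C, C & D, C & G, D & G, E & F

Sorted by start: B, C, D, G, A, E, F.
C starts before B ends → B and C overlap.
D starts after B ends; B is clear from here.
D starts before C ends → C and D overlap.
G starts before C ends → C and G overlap.
A starts exactly when C ends (back-to-back, no overlap); C is clear from here.
G starts before D ends → D and G overlap.
A starts exactly when D ends (back-to-back, no overlap); D is clear from here.
A starts before G ends → G and A overlap.
E starts after G ends; G is clear from here.
E starts before A ends → A and E overlap.
F starts before A ends → A and F overlap.
F starts before E ends → E and F overlap.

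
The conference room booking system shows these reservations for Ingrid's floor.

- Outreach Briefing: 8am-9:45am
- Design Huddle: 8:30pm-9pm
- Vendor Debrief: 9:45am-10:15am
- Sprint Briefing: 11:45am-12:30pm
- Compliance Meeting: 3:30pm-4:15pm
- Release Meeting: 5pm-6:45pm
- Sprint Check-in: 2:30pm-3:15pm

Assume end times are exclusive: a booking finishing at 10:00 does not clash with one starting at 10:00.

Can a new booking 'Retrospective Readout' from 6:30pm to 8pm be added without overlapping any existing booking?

No — it overlaps Release Meeting

Outreach Briefing: ends 9:45am at or before Retrospective Readout starts 6:30pm → clear.
Vendor Debrief: ends 10:15am at or before Retrospective Readout starts 6:30pm → clear.
Sprint Briefing: ends 12:30pm at or before Retrospective Readout starts 6:30pm → clear.
Sprint Check-in: ends 3:15pm at or before Retrospective Readout starts 6:30pm → clear.
Compliance Meeting: ends 4:15pm at or before Retrospective Readout starts 6:30pm → clear.
Release Meeting: starts 5pm before Retrospective Readout ends 8pm, and ends 6:45pm after Retrospective Readout starts 6:30pm → overlap.
Design Huddle: starts 8:30pm at or after Retrospective Readout ends 8pm → clear.
Retrospective Readout overlaps Release Meeting.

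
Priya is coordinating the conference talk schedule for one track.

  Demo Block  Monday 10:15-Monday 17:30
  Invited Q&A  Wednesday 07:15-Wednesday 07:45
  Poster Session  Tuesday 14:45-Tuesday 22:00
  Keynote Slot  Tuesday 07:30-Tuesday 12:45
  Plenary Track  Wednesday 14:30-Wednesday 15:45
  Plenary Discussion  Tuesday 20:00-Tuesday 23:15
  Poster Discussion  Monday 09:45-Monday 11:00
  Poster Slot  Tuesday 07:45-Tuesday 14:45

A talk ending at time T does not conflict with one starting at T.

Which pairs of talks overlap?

Demo Block & Poster Discussion, Keynote Slot & Poster Slot, Plenary Discussion & Poster Session

Two intervals overlap when each starts before the other ends.
Sorted by start: Poster Discussion, Demo Block, Keynote Slot, Poster Slot, Poster Session, Plenary Discussion, Invited Q&A, Plenary Track.
Demo Block starts before Poster Discussion ends → Poster Discussion and Demo Block overlap.
Keynote Slot starts after Poster Discussion ends, so Poster Discussion has no further overlaps.
Keynote Slot starts after Demo Block ends, so Demo Block has no further overlaps.
Poster Slot starts before Keynote Slot ends → Keynote Slot and Poster Slot overlap.
Poster Session starts after Keynote Slot ends, so Keynote Slot has no further overlaps.
Poster Session starts exactly when Poster Slot ends (back-to-back, no overlap), so Poster Slot has no further overlaps.
Plenary Discussion starts before Poster Session ends → Poster Session and Plenary Discussion overlap.
Invited Q&A starts after Poster Session ends, so Poster Session has no further overlaps.
Invited Q&A starts after Plenary Discussion ends, so Plenary Discussion has no further overlaps.
Plenary Track starts after Invited Q&A ends.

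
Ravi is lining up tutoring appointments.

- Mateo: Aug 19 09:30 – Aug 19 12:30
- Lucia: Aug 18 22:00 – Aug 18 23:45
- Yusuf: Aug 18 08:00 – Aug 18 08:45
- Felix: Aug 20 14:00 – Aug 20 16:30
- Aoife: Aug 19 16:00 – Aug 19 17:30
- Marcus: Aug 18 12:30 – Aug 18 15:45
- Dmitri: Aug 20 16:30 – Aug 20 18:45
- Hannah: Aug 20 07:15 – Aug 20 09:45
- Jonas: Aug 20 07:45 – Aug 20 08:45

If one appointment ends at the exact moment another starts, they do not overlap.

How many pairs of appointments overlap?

1

Check each pair: they overlap iff neither finishes before the other starts.
Sorted by start: Yusuf, Marcus, Lucia, Mateo, Aoife, Hannah, Jonas, Felix, Dmitri.
Marcus starts after Yusuf ends — done with Yusuf.
Lucia starts after Marcus ends — done with Marcus.
Mateo starts after Lucia ends — done with Lucia.
Aoife starts after Mateo ends — done with Mateo.
Hannah starts after Aoife ends — done with Aoife.
Jonas starts before Hannah ends → Hannah and Jonas overlap.
Felix starts after Hannah ends — done with Hannah.
Felix starts after Jonas ends — done with Jonas.
Dmitri starts exactly when Felix ends (back-to-back, no overlap).
Overlapping pairs: Hannah & Jonas — 1 in total.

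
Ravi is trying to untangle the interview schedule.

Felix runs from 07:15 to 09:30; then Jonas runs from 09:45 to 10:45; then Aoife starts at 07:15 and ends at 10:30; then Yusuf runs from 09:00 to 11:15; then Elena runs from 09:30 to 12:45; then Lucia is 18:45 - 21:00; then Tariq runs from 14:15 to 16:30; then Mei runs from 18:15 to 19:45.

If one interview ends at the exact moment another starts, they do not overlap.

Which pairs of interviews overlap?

Check each pair: they overlap iff neither finishes before the other starts.
Sorted by start: Felix, Aoife, Yusuf, Elena, Jonas, Tariq, Mei, Lucia.
Aoife starts before Felix ends → Felix and Aoife overlap.
Yusuf starts before Felix ends → Felix and Yusuf overlap.
Elena starts exactly when Felix ends (back-to-back, no overlap); Felix is clear from here.
Yusuf starts before Aoife ends → Aoife and Yusuf overlap.
Elena starts before Aoife ends → Aoife and Elena overlap.
Jonas starts before Aoife ends → Aoife and Jonas overlap.
Tariq starts after Aoife ends; Aoife is clear from here.
Elena starts before Yusuf ends → Yusuf and Elena overlap.
Jonas starts before Yusuf ends → Yusuf and Jonas overlap.
Tariq starts after Yusuf ends; Yusuf is clear from here.
Jonas starts before Elena ends → Elena and Jonas overlap.
Tariq starts after Elena ends; Elena is clear from here.
Tariq starts after Jonas ends; Jonas is clear from here.
Mei starts after Tariq ends; Tariq is clear from here.
Lucia starts before Mei ends → Mei and Lucia overlap.

Aoife & Elena, Aoife & Felix, Aoife & Jonas, Aoife & Yusuf, Elena & Jonas, Elena & Yusuf, Felix & Yusuf, Jonas & Yusuf, Lucia & Mei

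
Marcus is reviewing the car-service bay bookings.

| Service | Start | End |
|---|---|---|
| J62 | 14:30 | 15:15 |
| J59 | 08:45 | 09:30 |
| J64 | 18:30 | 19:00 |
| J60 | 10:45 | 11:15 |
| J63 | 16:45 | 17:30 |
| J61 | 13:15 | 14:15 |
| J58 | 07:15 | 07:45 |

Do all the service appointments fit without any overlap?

Sorted by start: J58, J59, J60, J61, J62, J63, J64.
J59 starts after J58 ends; J58 is clear from here.
J60 starts after J59 ends; J59 is clear from here.
J61 starts after J60 ends; J60 is clear from here.
J62 starts after J61 ends; J61 is clear from here.
J63 starts after J62 ends; J62 is clear from here.
J64 starts after J63 ends.
Every pair is clear; the schedule has no overlaps.

Yes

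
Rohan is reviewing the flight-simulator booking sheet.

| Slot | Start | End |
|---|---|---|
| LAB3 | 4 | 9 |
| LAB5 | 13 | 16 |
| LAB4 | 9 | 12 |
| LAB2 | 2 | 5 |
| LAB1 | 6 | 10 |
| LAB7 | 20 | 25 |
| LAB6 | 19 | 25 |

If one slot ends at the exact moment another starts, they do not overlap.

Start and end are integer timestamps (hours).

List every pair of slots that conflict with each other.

Sorted by start: LAB2, LAB3, LAB1, LAB4, LAB5, LAB6, LAB7.
LAB3 starts before LAB2 ends → LAB2 and LAB3 overlap.
LAB1 starts after LAB2 ends, so LAB2 has no further overlaps.
LAB1 starts before LAB3 ends → LAB3 and LAB1 overlap.
LAB4 starts exactly when LAB3 ends (back-to-back, no overlap), so LAB3 has no further overlaps.
LAB4 starts before LAB1 ends → LAB1 and LAB4 overlap.
LAB5 starts after LAB1 ends, so LAB1 has no further overlaps.
LAB5 starts after LAB4 ends, so LAB4 has no further overlaps.
LAB6 starts after LAB5 ends, so LAB5 has no further overlaps.
LAB7 starts before LAB6 ends → LAB6 and LAB7 overlap.

LAB1 & LAB3, LAB1 & LAB4, LAB2 & LAB3, LAB6 & LAB7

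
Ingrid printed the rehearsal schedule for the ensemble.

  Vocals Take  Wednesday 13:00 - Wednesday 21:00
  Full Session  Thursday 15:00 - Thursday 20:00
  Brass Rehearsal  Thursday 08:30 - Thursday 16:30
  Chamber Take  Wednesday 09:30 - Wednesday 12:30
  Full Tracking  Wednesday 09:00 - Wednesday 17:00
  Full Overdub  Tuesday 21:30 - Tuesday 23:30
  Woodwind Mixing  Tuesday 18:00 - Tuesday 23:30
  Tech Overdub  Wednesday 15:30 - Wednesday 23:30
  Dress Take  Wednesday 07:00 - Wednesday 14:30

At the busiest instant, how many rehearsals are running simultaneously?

3

Sort all start/end points and keep a running count:
Tuesday 18:00 start Woodwind Mixing → 1
Tuesday 21:30 start Full Overdub → 2
Tuesday 23:30 end Full Overdub → 1
Tuesday 23:30 end Woodwind Mixing → 0
Wednesday 07:00 start Dress Take → 1
Wednesday 09:00 start Full Tracking → 2
Wednesday 09:30 start Chamber Take → 3
Wednesday 12:30 end Chamber Take → 2
Wednesday 13:00 start Vocals Take → 3
Wednesday 14:30 end Dress Take → 2
Wednesday 15:30 start Tech Overdub → 3
Wednesday 17:00 end Full Tracking → 2
Wednesday 21:00 end Vocals Take → 1
Wednesday 23:30 end Tech Overdub → 0
Thursday 08:30 start Brass Rehearsal → 1
Thursday 15:00 start Full Session → 2
Thursday 16:30 end Brass Rehearsal → 1
Thursday 20:00 end Full Session → 0
Peak is 3, at Wednesday 09:30 (Chamber Take, Dress Take, Full Tracking).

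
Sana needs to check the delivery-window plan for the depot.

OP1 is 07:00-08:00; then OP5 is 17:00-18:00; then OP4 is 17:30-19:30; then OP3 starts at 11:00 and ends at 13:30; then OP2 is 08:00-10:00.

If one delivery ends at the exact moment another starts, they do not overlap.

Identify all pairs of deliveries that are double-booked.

OP4 & OP5

Two intervals overlap when each starts before the other ends.
Sorted by start: OP1, OP2, OP3, OP5, OP4.
OP2 starts exactly when OP1 ends (back-to-back, no overlap), so OP1 has no further overlaps.
OP3 starts after OP2 ends, so OP2 has no further overlaps.
OP5 starts after OP3 ends, so OP3 has no further overlaps.
OP4 starts before OP5 ends → OP5 and OP4 overlap.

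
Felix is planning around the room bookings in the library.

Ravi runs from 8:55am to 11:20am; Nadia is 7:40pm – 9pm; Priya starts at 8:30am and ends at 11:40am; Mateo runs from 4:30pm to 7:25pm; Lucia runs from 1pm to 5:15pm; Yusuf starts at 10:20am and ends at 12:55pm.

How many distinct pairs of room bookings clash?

Check each pair: they overlap iff neither finishes before the other starts.
Sorted by start: Priya, Ravi, Yusuf, Lucia, Mateo, Nadia.
Ravi starts before Priya ends → Priya and Ravi overlap.
Yusuf starts before Priya ends → Priya and Yusuf overlap.
Lucia starts after Priya ends, so Priya has no further overlaps.
Yusuf starts before Ravi ends → Ravi and Yusuf overlap.
Lucia starts after Ravi ends, so Ravi has no further overlaps.
Lucia starts after Yusuf ends, so Yusuf has no further overlaps.
Mateo starts before Lucia ends → Lucia and Mateo overlap.
Nadia starts after Lucia ends.
Nadia starts after Mateo ends.
Overlapping pairs: Lucia & Mateo, Priya & Ravi, Priya & Yusuf, Ravi & Yusuf — 4 in total.

4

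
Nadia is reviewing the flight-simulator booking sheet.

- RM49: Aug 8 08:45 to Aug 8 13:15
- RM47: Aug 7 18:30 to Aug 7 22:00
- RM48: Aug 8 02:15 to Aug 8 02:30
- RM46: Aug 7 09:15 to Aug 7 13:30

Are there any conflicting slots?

No

Two intervals overlap when each starts before the other ends.
Sorted by start: RM46, RM47, RM48, RM49.
RM47 starts after RM46 ends — done with RM46.
RM48 starts after RM47 ends — done with RM47.
RM49 starts after RM48 ends.
Every pair is clear; the schedule has no overlaps.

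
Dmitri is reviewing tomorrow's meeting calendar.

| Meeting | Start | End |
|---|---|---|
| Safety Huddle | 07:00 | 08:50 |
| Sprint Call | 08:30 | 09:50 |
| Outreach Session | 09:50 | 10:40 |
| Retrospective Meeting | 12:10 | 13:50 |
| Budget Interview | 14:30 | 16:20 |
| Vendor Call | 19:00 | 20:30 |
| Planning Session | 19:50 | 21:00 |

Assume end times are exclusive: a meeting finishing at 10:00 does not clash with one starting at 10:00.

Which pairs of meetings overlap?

Planning Session & Vendor Call, Safety Huddle & Sprint Call

Check each pair: they overlap iff neither finishes before the other starts.
Sorted by start: Safety Huddle, Sprint Call, Outreach Session, Retrospective Meeting, Budget Interview, Vendor Call, Planning Session.
Sprint Call starts before Safety Huddle ends → Safety Huddle and Sprint Call overlap.
Outreach Session starts after Safety Huddle ends, so nothing later overlaps Safety Huddle either.
Outreach Session starts exactly when Sprint Call ends (back-to-back, no overlap), so nothing later overlaps Sprint Call either.
Retrospective Meeting starts after Outreach Session ends, so nothing later overlaps Outreach Session either.
Budget Interview starts after Retrospective Meeting ends, so nothing later overlaps Retrospective Meeting either.
Vendor Call starts after Budget Interview ends, so nothing later overlaps Budget Interview either.
Planning Session starts before Vendor Call ends → Vendor Call and Planning Session overlap.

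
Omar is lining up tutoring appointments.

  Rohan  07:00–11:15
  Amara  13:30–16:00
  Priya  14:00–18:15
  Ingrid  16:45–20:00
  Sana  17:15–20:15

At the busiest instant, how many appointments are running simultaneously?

3

Sweep the timeline, counting +1 at each start and −1 at each end (ends before starts at a tie):
07:00 start Rohan → 1
11:15 end Rohan → 0
13:30 start Amara → 1
14:00 start Priya → 2
16:00 end Amara → 1
16:45 start Ingrid → 2
17:15 start Sana → 3
18:15 end Priya → 2
20:00 end Ingrid → 1
20:15 end Sana → 0
Peak is 3, at 17:15 (Ingrid, Priya, Sana).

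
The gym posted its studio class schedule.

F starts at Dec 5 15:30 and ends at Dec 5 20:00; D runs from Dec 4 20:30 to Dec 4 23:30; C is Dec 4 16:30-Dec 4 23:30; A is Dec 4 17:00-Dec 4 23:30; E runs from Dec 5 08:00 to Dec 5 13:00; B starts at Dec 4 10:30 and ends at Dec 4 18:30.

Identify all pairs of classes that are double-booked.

Sorted by start: B, C, A, D, E, F.
C starts before B ends → B and C overlap.
A starts before B ends → B and A overlap.
D starts after B ends, so nothing later overlaps B either.
A starts before C ends → C and A overlap.
D starts before C ends → C and D overlap.
E starts after C ends, so nothing later overlaps C either.
D starts before A ends → A and D overlap.
E starts after A ends, so nothing later overlaps A either.
E starts after D ends, so nothing later overlaps D either.
F starts after E ends.

A & B, A & C, A & D, B & C, C & D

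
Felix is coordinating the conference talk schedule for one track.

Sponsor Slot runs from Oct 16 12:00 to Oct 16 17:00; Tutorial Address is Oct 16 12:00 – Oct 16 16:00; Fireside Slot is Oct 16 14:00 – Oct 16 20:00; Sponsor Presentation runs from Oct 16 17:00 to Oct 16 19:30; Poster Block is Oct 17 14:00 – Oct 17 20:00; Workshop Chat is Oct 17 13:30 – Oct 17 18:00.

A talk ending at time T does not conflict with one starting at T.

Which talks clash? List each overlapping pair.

Fireside Slot & Sponsor Presentation, Fireside Slot & Sponsor Slot, Fireside Slot & Tutorial Address, Poster Block & Workshop Chat, Sponsor Slot & Tutorial Address

Sorted by start: Sponsor Slot, Tutorial Address, Fireside Slot, Sponsor Presentation, Workshop Chat, Poster Block.
Tutorial Address starts before Sponsor Slot ends → Sponsor Slot and Tutorial Address overlap.
Fireside Slot starts before Sponsor Slot ends → Sponsor Slot and Fireside Slot overlap.
Sponsor Presentation starts exactly when Sponsor Slot ends (back-to-back, no overlap); Sponsor Slot is clear from here.
Fireside Slot starts before Tutorial Address ends → Tutorial Address and Fireside Slot overlap.
Sponsor Presentation starts after Tutorial Address ends; Tutorial Address is clear from here.
Sponsor Presentation starts before Fireside Slot ends → Fireside Slot and Sponsor Presentation overlap.
Workshop Chat starts after Fireside Slot ends; Fireside Slot is clear from here.
Workshop Chat starts after Sponsor Presentation ends; Sponsor Presentation is clear from here.
Poster Block starts before Workshop Chat ends → Workshop Chat and Poster Block overlap.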